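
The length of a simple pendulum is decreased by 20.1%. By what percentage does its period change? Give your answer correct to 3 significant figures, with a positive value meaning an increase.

-10.6%

T ∝ √L, so T'/T = √(0.7990) = 0.8939.
Percentage change in T = (0.8939 − 1) × 100% = -10.6%.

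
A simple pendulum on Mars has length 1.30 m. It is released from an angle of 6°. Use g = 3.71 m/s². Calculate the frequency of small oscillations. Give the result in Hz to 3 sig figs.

0.269 Hz

T = 2π√(L/g) = 2π√(1.30/3.71) = 3.719 s, so f = 1/T = 0.269 Hz.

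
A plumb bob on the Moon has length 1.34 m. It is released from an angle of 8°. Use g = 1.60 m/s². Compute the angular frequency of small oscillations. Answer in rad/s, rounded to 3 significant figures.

1.09 rad/s

ω = √(g/L) = √(1.60/1.34) = 1.09 rad/s.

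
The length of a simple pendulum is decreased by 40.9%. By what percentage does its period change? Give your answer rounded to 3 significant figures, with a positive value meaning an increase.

-23.1%

T ∝ √L, so T'/T = √(0.5910) = 0.7688.
Percentage change in T = (0.7688 − 1) × 100% = -23.1%.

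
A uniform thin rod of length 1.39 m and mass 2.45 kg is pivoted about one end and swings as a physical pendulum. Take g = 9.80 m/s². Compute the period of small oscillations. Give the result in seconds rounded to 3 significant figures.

For a physical pendulum T = 2π√(I/(mgd)), with d = 0.6950 m from pivot to centre of mass.
I_cm = mL²/12 = 2.45 × 1.39²/12 = 0.3945 kg·m²; I = I_cm + md² = 0.3945 + 2.45 × 0.6950² = 1.578 kg·m².
T = 2π√(1.578/(2.45 × 9.80 × 0.6950)) = 1.93 s.

1.93 s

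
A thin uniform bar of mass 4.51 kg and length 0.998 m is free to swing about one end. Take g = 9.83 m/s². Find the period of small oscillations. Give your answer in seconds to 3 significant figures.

1.63 s

For a physical pendulum T = 2π√(I/(mgd)), with d = 0.4990 m from pivot to centre of mass.
I_cm = mL²/12 = 4.51 × 0.998²/12 = 0.3743 kg·m²; I = I_cm + md² = 0.3743 + 4.51 × 0.4990² = 1.497 kg·m².
T = 2π√(1.497/(4.51 × 9.83 × 0.4990)) = 1.63 s.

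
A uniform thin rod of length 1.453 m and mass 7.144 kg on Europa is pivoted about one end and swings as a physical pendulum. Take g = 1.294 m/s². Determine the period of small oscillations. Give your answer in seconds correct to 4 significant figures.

For a physical pendulum T = 2π√(I/(mgd)), with d = 0.72650 m from pivot to centre of mass.
I_cm = mL²/12 = 7.144 × 1.453²/12 = 1.2569 kg·m²; I = I_cm + md² = 1.2569 + 7.144 × 0.72650² = 5.0275 kg·m².
T = 2π√(5.0275/(7.144 × 1.294 × 0.72650)) = 5.436 s.

5.436 s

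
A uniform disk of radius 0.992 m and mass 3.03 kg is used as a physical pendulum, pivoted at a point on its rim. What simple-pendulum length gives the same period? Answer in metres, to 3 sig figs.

The equivalent simple-pendulum length is L_eq = I/(md), where I is about the pivot and d = 0.9920 m.
I_cm = ½mR² = 1.491 kg·m², so I = I_cm + md² = 1.491 + 2.982 = 4.473 kg·m².
L_eq = 4.473/(3.03 × 0.9920) = 1.49 m.

1.49 m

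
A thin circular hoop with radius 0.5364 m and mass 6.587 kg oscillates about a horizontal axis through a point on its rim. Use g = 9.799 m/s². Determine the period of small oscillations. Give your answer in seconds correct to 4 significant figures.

I_cm = mr² = 1.8952 kg·m². The pivot is at distance d = 0.5364 m from the centre of mass.
By the parallel-axis theorem, I = I_cm + md² = 1.8952 + 1.8952 = 3.7905 kg·m².
T = 2π√(I/(mgd)) = 2π√(3.7905/(6.587 × 9.799 × 0.5364)) = 2.079 s.

2.079 s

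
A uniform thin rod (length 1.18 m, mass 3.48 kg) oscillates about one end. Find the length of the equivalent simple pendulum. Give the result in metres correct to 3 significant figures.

0.787 m

The equivalent simple-pendulum length is L_eq = I/(md), where I is about the pivot and d = 0.5900 m.
I_cm = (1/12)mL² = 0.4038 kg·m², so I = I_cm + md² = 0.4038 + 1.211 = 1.615 kg·m².
L_eq = 1.615/(3.48 × 0.5900) = 0.787 m.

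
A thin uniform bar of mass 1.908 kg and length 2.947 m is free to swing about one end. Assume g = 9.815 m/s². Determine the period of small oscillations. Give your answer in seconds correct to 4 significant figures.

2.811 s

For a physical pendulum T = 2π√(I/(mgd)), with d = 1.4735 m from pivot to centre of mass.
I_cm = mL²/12 = 1.908 × 2.947²/12 = 1.3809 kg·m²; I = I_cm + md² = 1.3809 + 1.908 × 1.4735² = 5.5235 kg·m².
T = 2π√(5.5235/(1.908 × 9.815 × 1.4735)) = 2.811 s.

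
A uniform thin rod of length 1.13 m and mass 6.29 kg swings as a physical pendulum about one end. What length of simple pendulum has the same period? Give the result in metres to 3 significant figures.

0.753 m

The equivalent simple-pendulum length is L_eq = I/(md), where I is about the pivot and d = 0.5650 m.
I_cm = (1/12)mL² = 0.6693 kg·m², so I = I_cm + md² = 0.6693 + 2.008 = 2.677 kg·m².
L_eq = 2.677/(6.29 × 0.5650) = 0.753 m.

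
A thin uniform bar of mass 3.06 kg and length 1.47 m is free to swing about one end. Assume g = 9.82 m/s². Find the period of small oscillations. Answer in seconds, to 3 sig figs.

1.98 s

For a physical pendulum T = 2π√(I/(mgd)), with d = 0.7350 m from pivot to centre of mass.
I_cm = mL²/12 = 3.06 × 1.47²/12 = 0.5510 kg·m²; I = I_cm + md² = 0.5510 + 3.06 × 0.7350² = 2.204 kg·m².
T = 2π√(2.204/(3.06 × 9.82 × 0.7350)) = 1.98 s.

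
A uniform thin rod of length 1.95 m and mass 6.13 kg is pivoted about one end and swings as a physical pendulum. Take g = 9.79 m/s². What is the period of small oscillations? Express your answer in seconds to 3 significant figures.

2.29 s

For a physical pendulum T = 2π√(I/(mgd)), with d = 0.9750 m from pivot to centre of mass.
I_cm = mL²/12 = 6.13 × 1.95²/12 = 1.942 kg·m²; I = I_cm + md² = 1.942 + 6.13 × 0.9750² = 7.770 kg·m².
T = 2π√(7.770/(6.13 × 9.79 × 0.9750)) = 2.29 s.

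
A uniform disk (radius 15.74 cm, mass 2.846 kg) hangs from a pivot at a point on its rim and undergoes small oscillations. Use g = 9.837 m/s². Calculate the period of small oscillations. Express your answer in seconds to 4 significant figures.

I_cm = ½mr² = 0.035254 kg·m². The pivot is at distance d = 0.1574 m from the centre of mass.
By the parallel-axis theorem, I = I_cm + md² = 0.035254 + 0.070509 = 0.10576 kg·m².
T = 2π√(I/(mgd)) = 2π√(0.10576/(2.846 × 9.837 × 0.1574)) = 0.9734 s.

0.9734 s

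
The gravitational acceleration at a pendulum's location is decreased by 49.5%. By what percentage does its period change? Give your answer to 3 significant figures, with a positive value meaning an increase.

T ∝ 1/√g, so T'/T = 1/√(0.5050) = 1.407.
Percentage change in T = (1.407 − 1) × 100% = 40.7%.

40.7%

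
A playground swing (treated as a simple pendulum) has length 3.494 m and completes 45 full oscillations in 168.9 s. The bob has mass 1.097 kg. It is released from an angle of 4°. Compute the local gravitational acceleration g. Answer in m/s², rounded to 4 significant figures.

T = 168.9/45 = 3.7533 s.
From T = 2π√(L/g), g = 4π²L/T² = 4π² × 3.494/3.7533² = 9.791 m/s².

9.791 m/s²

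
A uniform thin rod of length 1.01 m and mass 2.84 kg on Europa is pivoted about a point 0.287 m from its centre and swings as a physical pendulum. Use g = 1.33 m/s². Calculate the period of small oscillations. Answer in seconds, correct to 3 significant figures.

4.16 s

For a physical pendulum T = 2π√(I/(mgd)), with d = 0.2870 m from pivot to centre of mass.
I_cm = mL²/12 = 2.84 × 1.01²/12 = 0.2414 kg·m²; I = I_cm + md² = 0.2414 + 2.84 × 0.2870² = 0.4754 kg·m².
T = 2π√(0.4754/(2.84 × 1.33 × 0.2870)) = 4.16 s.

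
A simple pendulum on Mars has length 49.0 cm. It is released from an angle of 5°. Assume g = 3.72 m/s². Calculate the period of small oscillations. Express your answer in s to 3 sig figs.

2.28 s

T = 2π√(L/g) = 2π√(0.490/3.72) = 2π × 0.3629 = 2.28 s.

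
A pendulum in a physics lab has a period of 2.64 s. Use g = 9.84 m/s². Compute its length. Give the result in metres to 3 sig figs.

1.74 m

From T = 2π√(L/g), L = gT²/(4π²) = 9.84 × 2.640²/(4π²) = 1.74 m.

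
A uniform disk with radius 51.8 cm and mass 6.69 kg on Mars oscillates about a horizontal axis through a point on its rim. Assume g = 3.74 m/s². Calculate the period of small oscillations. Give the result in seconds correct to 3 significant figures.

I_cm = ½mr² = 0.8975 kg·m². The pivot is at distance d = 0.518 m from the centre of mass.
By the parallel-axis theorem, I = I_cm + md² = 0.8975 + 1.795 = 2.693 kg·m².
T = 2π√(I/(mgd)) = 2π√(2.693/(6.69 × 3.74 × 0.518)) = 2.86 s.

2.86 s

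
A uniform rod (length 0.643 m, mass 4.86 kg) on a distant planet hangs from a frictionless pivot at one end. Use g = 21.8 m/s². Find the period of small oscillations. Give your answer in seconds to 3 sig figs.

0.881 s

For a physical pendulum T = 2π√(I/(mgd)), with d = 0.3215 m from pivot to centre of mass.
I_cm = mL²/12 = 4.86 × 0.643²/12 = 0.1674 kg·m²; I = I_cm + md² = 0.1674 + 4.86 × 0.3215² = 0.6698 kg·m².
T = 2π√(0.6698/(4.86 × 21.8 × 0.3215)) = 0.881 s.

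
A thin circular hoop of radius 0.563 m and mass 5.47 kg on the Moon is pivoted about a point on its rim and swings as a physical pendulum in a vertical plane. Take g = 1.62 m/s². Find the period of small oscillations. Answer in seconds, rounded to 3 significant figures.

5.24 s

I_cm = mr² = 1.734 kg·m². The pivot is at distance d = 0.563 m from the centre of mass.
By the parallel-axis theorem, I = I_cm + md² = 1.734 + 1.734 = 3.468 kg·m².
T = 2π√(I/(mgd)) = 2π√(3.468/(5.47 × 1.62 × 0.563)) = 5.24 s.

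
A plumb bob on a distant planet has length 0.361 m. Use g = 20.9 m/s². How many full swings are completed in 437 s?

529

T = 2π√(L/g) = 2π√(0.361/20.9) = 0.8258 s.
Number of complete oscillations = ⌊437/0.8258⌋ = ⌊529.2⌋ = 529.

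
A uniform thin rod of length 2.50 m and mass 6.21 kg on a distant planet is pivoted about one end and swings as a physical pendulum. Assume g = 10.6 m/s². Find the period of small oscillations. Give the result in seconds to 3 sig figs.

For a physical pendulum T = 2π√(I/(mgd)), with d = 1.250 m from pivot to centre of mass.
I_cm = mL²/12 = 6.21 × 2.50²/12 = 3.234 kg·m²; I = I_cm + md² = 3.234 + 6.21 × 1.250² = 12.94 kg·m².
T = 2π√(12.94/(6.21 × 10.6 × 1.250)) = 2.49 s.

2.49 s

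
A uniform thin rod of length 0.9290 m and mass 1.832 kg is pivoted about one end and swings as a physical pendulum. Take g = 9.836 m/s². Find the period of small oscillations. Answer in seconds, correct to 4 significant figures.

1.577 s

For a physical pendulum T = 2π√(I/(mgd)), with d = 0.46450 m from pivot to centre of mass.
I_cm = mL²/12 = 1.832 × 0.9290²/12 = 0.13176 kg·m²; I = I_cm + md² = 0.13176 + 1.832 × 0.46450² = 0.52703 kg·m².
T = 2π√(0.52703/(1.832 × 9.836 × 0.46450)) = 1.577 s.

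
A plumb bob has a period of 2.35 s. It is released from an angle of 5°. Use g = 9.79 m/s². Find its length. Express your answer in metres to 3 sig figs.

1.37 m

From T = 2π√(L/g), L = gT²/(4π²) = 9.79 × 2.350²/(4π²) = 1.37 m.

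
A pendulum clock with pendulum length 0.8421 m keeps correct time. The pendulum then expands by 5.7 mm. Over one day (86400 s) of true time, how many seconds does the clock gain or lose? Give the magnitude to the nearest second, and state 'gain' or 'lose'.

lose 291 s

T ∝ √L, so T'/T = √(0.84780/0.8421) = 1.00338.
In 86400 s of true time the clock registers 86400/1.00338 = 86109.1 s, so it loses 291 s.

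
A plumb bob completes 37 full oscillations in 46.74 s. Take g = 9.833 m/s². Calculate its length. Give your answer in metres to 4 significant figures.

0.3975 m

T = 46.74/37 = 1.2632 s.
From T = 2π√(L/g), L = gT²/(4π²) = 9.833 × 1.2632²/(4π²) = 0.3975 m.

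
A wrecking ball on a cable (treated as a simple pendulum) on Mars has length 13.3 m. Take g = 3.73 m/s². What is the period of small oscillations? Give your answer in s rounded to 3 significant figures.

11.9 s

T = 2π√(L/g) = 2π√(13.3/3.73) = 2π × 1.888 = 11.9 s.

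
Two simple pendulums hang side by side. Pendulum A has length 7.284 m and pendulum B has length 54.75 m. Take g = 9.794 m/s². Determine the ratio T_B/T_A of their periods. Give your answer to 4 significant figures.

T ∝ √L, so T_B/T_A = √(L_B/L_A) = √(54.75/7.284) = 2.742.

2.742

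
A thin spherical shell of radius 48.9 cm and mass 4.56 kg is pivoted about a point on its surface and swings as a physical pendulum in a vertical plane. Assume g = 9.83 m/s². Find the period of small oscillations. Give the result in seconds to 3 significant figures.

I_cm = (2/3)mr² = 0.7269 kg·m². The pivot is at distance d = 0.489 m from the centre of mass.
By the parallel-axis theorem, I = I_cm + md² = 0.7269 + 1.090 = 1.817 kg·m².
T = 2π√(I/(mgd)) = 2π√(1.817/(4.56 × 9.83 × 0.489)) = 1.81 s.

1.81 s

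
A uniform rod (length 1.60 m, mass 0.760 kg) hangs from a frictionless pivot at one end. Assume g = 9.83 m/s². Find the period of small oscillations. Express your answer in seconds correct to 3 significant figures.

For a physical pendulum T = 2π√(I/(mgd)), with d = 0.8000 m from pivot to centre of mass.
I_cm = mL²/12 = 0.760 × 1.60²/12 = 0.1621 kg·m²; I = I_cm + md² = 0.1621 + 0.760 × 0.8000² = 0.6485 kg·m².
T = 2π√(0.6485/(0.760 × 9.83 × 0.8000)) = 2.07 s.

2.07 s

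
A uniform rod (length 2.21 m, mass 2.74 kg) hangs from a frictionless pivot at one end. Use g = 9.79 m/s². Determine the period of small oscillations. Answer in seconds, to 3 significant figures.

For a physical pendulum T = 2π√(I/(mgd)), with d = 1.105 m from pivot to centre of mass.
I_cm = mL²/12 = 2.74 × 2.21²/12 = 1.115 kg·m²; I = I_cm + md² = 1.115 + 2.74 × 1.105² = 4.461 kg·m².
T = 2π√(4.461/(2.74 × 9.79 × 1.105)) = 2.44 s.

2.44 s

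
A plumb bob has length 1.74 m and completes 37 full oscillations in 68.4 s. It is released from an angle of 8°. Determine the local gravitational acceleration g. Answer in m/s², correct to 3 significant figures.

20.1 m/s²

T = 68.4/37 = 1.849 s.
From T = 2π√(L/g), g = 4π²L/T² = 4π² × 1.74/1.849² = 20.1 m/s².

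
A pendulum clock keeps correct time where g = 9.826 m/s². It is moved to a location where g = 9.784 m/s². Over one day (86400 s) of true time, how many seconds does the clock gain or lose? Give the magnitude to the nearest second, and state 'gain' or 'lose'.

lose 185 s

The clock's period scales as T ∝ 1/√g, so T'/T = √(9.826/9.784) = 1.00214.
In 86400 s of true time the clock registers 86400/1.00214 = 86215.1 s, so it loses 185 s.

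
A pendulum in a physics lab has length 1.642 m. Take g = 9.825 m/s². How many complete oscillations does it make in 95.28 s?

37

T = 2π√(L/g) = 2π√(1.642/9.825) = 2.5686 s.
Number of complete oscillations = ⌊95.28/2.5686⌋ = ⌊37.094⌋ = 37.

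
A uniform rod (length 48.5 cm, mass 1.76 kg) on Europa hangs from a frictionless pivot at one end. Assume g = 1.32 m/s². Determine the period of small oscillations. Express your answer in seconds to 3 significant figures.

3.11 s

For a physical pendulum T = 2π√(I/(mgd)), with d = 0.2425 m from pivot to centre of mass.
I_cm = mL²/12 = 1.76 × 0.485²/12 = 0.03450 kg·m²; I = I_cm + md² = 0.03450 + 1.76 × 0.2425² = 0.1380 kg·m².
T = 2π√(0.1380/(1.76 × 1.32 × 0.2425)) = 3.11 s.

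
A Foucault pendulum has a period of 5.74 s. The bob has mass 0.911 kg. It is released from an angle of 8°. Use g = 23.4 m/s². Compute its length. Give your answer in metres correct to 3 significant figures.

From T = 2π√(L/g), L = gT²/(4π²) = 23.4 × 5.740²/(4π²) = 19.5 m.

19.5 m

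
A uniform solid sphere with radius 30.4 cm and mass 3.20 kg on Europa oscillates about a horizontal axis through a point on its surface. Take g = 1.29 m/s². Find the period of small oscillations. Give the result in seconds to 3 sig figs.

I_cm = (2/5)mr² = 0.1183 kg·m². The pivot is at distance d = 0.304 m from the centre of mass.
By the parallel-axis theorem, I = I_cm + md² = 0.1183 + 0.2957 = 0.4140 kg·m².
T = 2π√(I/(mgd)) = 2π√(0.4140/(3.20 × 1.29 × 0.304)) = 3.61 s.

3.61 s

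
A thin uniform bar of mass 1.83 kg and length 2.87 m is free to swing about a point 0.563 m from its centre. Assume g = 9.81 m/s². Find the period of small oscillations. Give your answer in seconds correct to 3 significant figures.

For a physical pendulum T = 2π√(I/(mgd)), with d = 0.5630 m from pivot to centre of mass.
I_cm = mL²/12 = 1.83 × 2.87²/12 = 1.256 kg·m²; I = I_cm + md² = 1.256 + 1.83 × 0.5630² = 1.836 kg·m².
T = 2π√(1.836/(1.83 × 9.81 × 0.5630)) = 2.68 s.

2.68 s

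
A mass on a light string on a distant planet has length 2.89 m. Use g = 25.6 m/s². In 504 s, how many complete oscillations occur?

238

T = 2π√(L/g) = 2π√(2.89/25.6) = 2.111 s.
Number of complete oscillations = ⌊504/2.111⌋ = ⌊238.7⌋ = 238.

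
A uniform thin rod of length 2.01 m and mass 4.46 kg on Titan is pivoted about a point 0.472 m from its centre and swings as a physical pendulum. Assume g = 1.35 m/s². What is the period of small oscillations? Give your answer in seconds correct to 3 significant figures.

For a physical pendulum T = 2π√(I/(mgd)), with d = 0.4720 m from pivot to centre of mass.
I_cm = mL²/12 = 4.46 × 2.01²/12 = 1.502 kg·m²; I = I_cm + md² = 1.502 + 4.46 × 0.4720² = 2.495 kg·m².
T = 2π√(2.495/(4.46 × 1.35 × 0.4720)) = 5.89 s.

5.89 s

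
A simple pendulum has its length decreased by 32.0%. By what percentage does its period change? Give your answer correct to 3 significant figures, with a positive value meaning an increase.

-17.5%

T ∝ √L, so T'/T = √(0.6800) = 0.8246.
Percentage change in T = (0.8246 − 1) × 100% = -17.5%.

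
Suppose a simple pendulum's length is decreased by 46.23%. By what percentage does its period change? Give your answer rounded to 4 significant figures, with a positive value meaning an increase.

T ∝ √L, so T'/T = √(0.53770) = 0.73328.
Percentage change in T = (0.73328 − 1) × 100% = -26.67%.

-26.67%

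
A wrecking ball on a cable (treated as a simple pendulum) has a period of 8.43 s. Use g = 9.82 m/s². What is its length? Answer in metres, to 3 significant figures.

From T = 2π√(L/g), L = gT²/(4π²) = 9.82 × 8.430²/(4π²) = 17.7 m.

17.7 m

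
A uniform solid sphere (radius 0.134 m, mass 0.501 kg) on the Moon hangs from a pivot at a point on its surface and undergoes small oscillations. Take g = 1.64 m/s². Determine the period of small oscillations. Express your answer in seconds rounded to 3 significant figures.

2.13 s

I_cm = (2/5)mr² = 0.003598 kg·m². The pivot is at distance d = 0.134 m from the centre of mass.
By the parallel-axis theorem, I = I_cm + md² = 0.003598 + 0.008996 = 0.01259 kg·m².
T = 2π√(I/(mgd)) = 2π√(0.01259/(0.501 × 1.64 × 0.134)) = 2.13 s.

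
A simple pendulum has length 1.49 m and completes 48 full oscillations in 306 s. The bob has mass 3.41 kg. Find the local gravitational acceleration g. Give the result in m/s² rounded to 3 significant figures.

1.45 m/s²

T = 306/48 = 6.375 s.
From T = 2π√(L/g), g = 4π²L/T² = 4π² × 1.49/6.375² = 1.45 m/s².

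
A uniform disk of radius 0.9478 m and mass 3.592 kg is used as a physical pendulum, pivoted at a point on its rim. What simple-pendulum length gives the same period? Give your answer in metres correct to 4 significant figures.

The equivalent simple-pendulum length is L_eq = I/(md), where I is about the pivot and d = 0.94780 m.
I_cm = ½mR² = 1.6134 kg·m², so I = I_cm + md² = 1.6134 + 3.2268 = 4.8402 kg·m².
L_eq = 4.8402/(3.592 × 0.94780) = 1.422 m.

1.422 m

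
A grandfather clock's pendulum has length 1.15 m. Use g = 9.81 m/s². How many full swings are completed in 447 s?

207

T = 2π√(L/g) = 2π√(1.15/9.81) = 2.151 s.
Number of complete oscillations = ⌊447/2.151⌋ = ⌊207.8⌋ = 207.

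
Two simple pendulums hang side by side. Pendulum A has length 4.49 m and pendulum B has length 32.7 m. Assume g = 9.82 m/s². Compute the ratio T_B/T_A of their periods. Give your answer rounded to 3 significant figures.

2.70

T ∝ √L, so T_B/T_A = √(L_B/L_A) = √(32.7/4.49) = 2.70.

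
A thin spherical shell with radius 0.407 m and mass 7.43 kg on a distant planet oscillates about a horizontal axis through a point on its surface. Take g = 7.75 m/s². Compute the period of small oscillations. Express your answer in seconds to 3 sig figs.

1.86 s

I_cm = (2/3)mr² = 0.8205 kg·m². The pivot is at distance d = 0.407 m from the centre of mass.
By the parallel-axis theorem, I = I_cm + md² = 0.8205 + 1.231 = 2.051 kg·m².
T = 2π√(I/(mgd)) = 2π√(2.051/(7.43 × 7.75 × 0.407)) = 1.86 s.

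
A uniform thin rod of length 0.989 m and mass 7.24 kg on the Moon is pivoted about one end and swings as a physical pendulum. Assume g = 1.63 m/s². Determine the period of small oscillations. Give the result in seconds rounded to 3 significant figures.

For a physical pendulum T = 2π√(I/(mgd)), with d = 0.4945 m from pivot to centre of mass.
I_cm = mL²/12 = 7.24 × 0.989²/12 = 0.5901 kg·m²; I = I_cm + md² = 0.5901 + 7.24 × 0.4945² = 2.361 kg·m².
T = 2π√(2.361/(7.24 × 1.63 × 0.4945)) = 4.00 s.

4.00 s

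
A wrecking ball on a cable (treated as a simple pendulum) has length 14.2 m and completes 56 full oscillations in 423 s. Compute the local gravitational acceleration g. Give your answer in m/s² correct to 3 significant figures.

9.83 m/s²

T = 423/56 = 7.554 s.
From T = 2π√(L/g), g = 4π²L/T² = 4π² × 14.2/7.554² = 9.83 m/s².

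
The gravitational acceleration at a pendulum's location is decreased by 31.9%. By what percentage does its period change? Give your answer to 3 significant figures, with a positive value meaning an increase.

21.2%

T ∝ 1/√g, so T'/T = 1/√(0.6810) = 1.212.
Percentage change in T = (1.212 − 1) × 100% = 21.2%.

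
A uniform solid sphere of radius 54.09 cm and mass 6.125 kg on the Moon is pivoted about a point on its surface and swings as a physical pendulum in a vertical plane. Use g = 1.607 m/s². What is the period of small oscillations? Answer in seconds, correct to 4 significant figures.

4.313 s

I_cm = (2/5)mr² = 0.71680 kg·m². The pivot is at distance d = 0.5409 m from the centre of mass.
By the parallel-axis theorem, I = I_cm + md² = 0.71680 + 1.7920 = 2.5088 kg·m².
T = 2π√(I/(mgd)) = 2π√(2.5088/(6.125 × 1.607 × 0.5409)) = 4.313 s.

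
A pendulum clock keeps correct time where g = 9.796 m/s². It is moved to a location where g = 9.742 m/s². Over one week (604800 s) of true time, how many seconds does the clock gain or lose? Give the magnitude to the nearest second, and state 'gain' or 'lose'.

The clock's period scales as T ∝ 1/√g, so T'/T = √(9.796/9.742) = 1.00277.
In 604800 s of true time the clock registers 604800/1.00277 = 603130.7 s, so it loses 1669 s.

lose 1669 s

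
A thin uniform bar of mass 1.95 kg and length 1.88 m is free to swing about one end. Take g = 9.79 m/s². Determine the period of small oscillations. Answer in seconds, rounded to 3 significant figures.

2.25 s

For a physical pendulum T = 2π√(I/(mgd)), with d = 0.9400 m from pivot to centre of mass.
I_cm = mL²/12 = 1.95 × 1.88²/12 = 0.5743 kg·m²; I = I_cm + md² = 0.5743 + 1.95 × 0.9400² = 2.297 kg·m².
T = 2π√(2.297/(1.95 × 9.79 × 0.9400)) = 2.25 s.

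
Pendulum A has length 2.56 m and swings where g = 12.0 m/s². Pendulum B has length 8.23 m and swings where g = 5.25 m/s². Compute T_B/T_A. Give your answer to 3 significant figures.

2.71

T = 2π√(L/g), so T_B/T_A = √((L_B/g_B)/(L_A/g_A)) = √((8.23/5.25)/(2.56/12.0)) = 2.71.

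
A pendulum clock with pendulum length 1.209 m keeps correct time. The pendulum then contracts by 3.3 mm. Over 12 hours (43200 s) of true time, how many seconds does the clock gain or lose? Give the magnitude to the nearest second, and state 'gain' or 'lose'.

T ∝ √L, so T'/T = √(1.20570/1.209) = 0.998634.
In 43200 s of true time the clock registers 43200/0.998634 = 43259.1 s, so it gains 59 s.

gain 59 s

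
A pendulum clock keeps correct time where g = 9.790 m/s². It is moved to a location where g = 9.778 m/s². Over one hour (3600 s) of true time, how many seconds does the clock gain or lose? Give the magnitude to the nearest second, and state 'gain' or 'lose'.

The clock's period scales as T ∝ 1/√g, so T'/T = √(9.790/9.778) = 1.00061.
In 3600 s of true time the clock registers 3600/1.00061 = 3597.8 s, so it loses 2 s.

lose 2 s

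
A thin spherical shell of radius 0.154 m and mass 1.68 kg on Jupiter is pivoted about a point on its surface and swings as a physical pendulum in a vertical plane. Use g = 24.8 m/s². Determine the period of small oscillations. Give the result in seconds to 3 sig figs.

0.639 s

I_cm = (2/3)mr² = 0.02656 kg·m². The pivot is at distance d = 0.154 m from the centre of mass.
By the parallel-axis theorem, I = I_cm + md² = 0.02656 + 0.03984 = 0.06640 kg·m².
T = 2π√(I/(mgd)) = 2π√(0.06640/(1.68 × 24.8 × 0.154)) = 0.639 s.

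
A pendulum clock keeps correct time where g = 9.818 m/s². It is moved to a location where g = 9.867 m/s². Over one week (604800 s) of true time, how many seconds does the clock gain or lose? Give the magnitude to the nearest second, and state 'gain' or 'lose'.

The clock's period scales as T ∝ 1/√g, so T'/T = √(9.818/9.867) = 0.997514.
In 604800 s of true time the clock registers 604800/0.997514 = 606307.3 s, so it gains 1507 s.

gain 1507 s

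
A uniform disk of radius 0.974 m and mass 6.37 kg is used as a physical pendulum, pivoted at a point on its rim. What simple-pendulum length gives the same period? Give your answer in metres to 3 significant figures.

The equivalent simple-pendulum length is L_eq = I/(md), where I is about the pivot and d = 0.9740 m.
I_cm = ½mR² = 3.022 kg·m², so I = I_cm + md² = 3.022 + 6.043 = 9.065 kg·m².
L_eq = 9.065/(6.37 × 0.9740) = 1.46 m.

1.46 m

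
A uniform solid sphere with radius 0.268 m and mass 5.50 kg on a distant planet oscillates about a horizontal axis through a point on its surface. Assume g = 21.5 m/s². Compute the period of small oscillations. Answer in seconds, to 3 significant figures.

0.830 s

I_cm = (2/5)mr² = 0.1580 kg·m². The pivot is at distance d = 0.268 m from the centre of mass.
By the parallel-axis theorem, I = I_cm + md² = 0.1580 + 0.3950 = 0.5530 kg·m².
T = 2π√(I/(mgd)) = 2π√(0.5530/(5.50 × 21.5 × 0.268)) = 0.830 s.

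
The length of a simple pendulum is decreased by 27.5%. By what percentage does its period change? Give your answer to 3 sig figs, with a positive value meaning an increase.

-14.9%

T ∝ √L, so T'/T = √(0.7250) = 0.8515.
Percentage change in T = (0.8515 − 1) × 100% = -14.9%.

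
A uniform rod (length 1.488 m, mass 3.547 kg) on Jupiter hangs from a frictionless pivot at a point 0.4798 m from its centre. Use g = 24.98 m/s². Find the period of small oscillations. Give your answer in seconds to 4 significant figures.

For a physical pendulum T = 2π√(I/(mgd)), with d = 0.47980 m from pivot to centre of mass.
I_cm = mL²/12 = 3.547 × 1.488²/12 = 0.65446 kg·m²; I = I_cm + md² = 0.65446 + 3.547 × 0.47980² = 1.4710 kg·m².
T = 2π√(1.4710/(3.547 × 24.98 × 0.47980)) = 1.169 s.

1.169 s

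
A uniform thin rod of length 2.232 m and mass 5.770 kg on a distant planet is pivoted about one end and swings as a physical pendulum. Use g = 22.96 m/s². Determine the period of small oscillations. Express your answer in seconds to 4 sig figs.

1.600 s

For a physical pendulum T = 2π√(I/(mgd)), with d = 1.1160 m from pivot to centre of mass.
I_cm = mL²/12 = 5.770 × 2.232²/12 = 2.3954 kg·m²; I = I_cm + md² = 2.3954 + 5.770 × 1.1160² = 9.5817 kg·m².
T = 2π√(9.5817/(5.770 × 22.96 × 1.1160)) = 1.600 s.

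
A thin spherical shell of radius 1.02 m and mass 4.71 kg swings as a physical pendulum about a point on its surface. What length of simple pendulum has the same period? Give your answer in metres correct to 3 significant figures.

The equivalent simple-pendulum length is L_eq = I/(md), where I is about the pivot and d = 1.020 m.
I_cm = (2/3)mR² = 3.267 kg·m², so I = I_cm + md² = 3.267 + 4.900 = 8.167 kg·m².
L_eq = 8.167/(4.71 × 1.020) = 1.70 m.

1.70 m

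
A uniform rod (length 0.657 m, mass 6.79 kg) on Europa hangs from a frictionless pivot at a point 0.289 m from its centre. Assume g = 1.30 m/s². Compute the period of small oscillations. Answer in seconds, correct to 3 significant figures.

3.54 s

For a physical pendulum T = 2π√(I/(mgd)), with d = 0.2890 m from pivot to centre of mass.
I_cm = mL²/12 = 6.79 × 0.657²/12 = 0.2442 kg·m²; I = I_cm + md² = 0.2442 + 6.79 × 0.2890² = 0.8113 kg·m².
T = 2π√(0.8113/(6.79 × 1.30 × 0.2890)) = 3.54 s.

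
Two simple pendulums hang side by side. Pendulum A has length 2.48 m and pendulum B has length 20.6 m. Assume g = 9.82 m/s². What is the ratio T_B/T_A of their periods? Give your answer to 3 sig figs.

T ∝ √L, so T_B/T_A = √(L_B/L_A) = √(20.6/2.48) = 2.88.

2.88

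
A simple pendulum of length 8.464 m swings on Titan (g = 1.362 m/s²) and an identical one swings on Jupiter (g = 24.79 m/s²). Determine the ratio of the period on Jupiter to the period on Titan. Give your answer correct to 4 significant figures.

0.2344

T ∝ 1/√g, so T₂/T₁ = √(g₁/g₂) = √(1.362/24.79) = 0.2344.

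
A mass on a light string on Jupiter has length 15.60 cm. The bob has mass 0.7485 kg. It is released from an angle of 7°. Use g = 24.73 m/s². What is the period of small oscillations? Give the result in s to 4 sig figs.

0.4990 s

T = 2π√(L/g) = 2π√(0.1560/24.73) = 2π × 0.079424 = 0.4990 s.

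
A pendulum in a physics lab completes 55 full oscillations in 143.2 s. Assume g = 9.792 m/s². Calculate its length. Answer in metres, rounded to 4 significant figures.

1.681 m

T = 143.2/55 = 2.6036 s.
From T = 2π√(L/g), L = gT²/(4π²) = 9.792 × 2.6036²/(4π²) = 1.681 m.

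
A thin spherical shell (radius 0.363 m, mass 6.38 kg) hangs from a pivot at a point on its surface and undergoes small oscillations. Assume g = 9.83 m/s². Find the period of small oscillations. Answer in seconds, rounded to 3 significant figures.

1.56 s

I_cm = (2/3)mr² = 0.5605 kg·m². The pivot is at distance d = 0.363 m from the centre of mass.
By the parallel-axis theorem, I = I_cm + md² = 0.5605 + 0.8407 = 1.401 kg·m².
T = 2π√(I/(mgd)) = 2π√(1.401/(6.38 × 9.83 × 0.363)) = 1.56 s.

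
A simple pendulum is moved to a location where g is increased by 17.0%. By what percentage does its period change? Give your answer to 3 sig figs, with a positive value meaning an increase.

-7.55%

T ∝ 1/√g, so T'/T = 1/√(1.170) = 0.9245.
Percentage change in T = (0.9245 − 1) × 100% = -7.55%.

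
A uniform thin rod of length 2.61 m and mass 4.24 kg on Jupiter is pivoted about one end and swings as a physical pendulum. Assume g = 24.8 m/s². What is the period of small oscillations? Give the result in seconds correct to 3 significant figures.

1.66 s

For a physical pendulum T = 2π√(I/(mgd)), with d = 1.305 m from pivot to centre of mass.
I_cm = mL²/12 = 4.24 × 2.61²/12 = 2.407 kg·m²; I = I_cm + md² = 2.407 + 4.24 × 1.305² = 9.628 kg·m².
T = 2π√(9.628/(4.24 × 24.8 × 1.305)) = 1.66 s.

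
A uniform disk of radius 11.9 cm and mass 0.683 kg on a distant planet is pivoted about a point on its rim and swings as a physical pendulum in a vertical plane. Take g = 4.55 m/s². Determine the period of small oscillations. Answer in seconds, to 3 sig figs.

I_cm = ½mr² = 0.004836 kg·m². The pivot is at distance d = 0.119 m from the centre of mass.
By the parallel-axis theorem, I = I_cm + md² = 0.004836 + 0.009672 = 0.01451 kg·m².
T = 2π√(I/(mgd)) = 2π√(0.01451/(0.683 × 4.55 × 0.119)) = 1.24 s.

1.24 s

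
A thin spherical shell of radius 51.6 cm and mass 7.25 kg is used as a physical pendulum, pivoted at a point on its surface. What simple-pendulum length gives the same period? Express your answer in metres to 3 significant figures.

0.860 m

The equivalent simple-pendulum length is L_eq = I/(md), where I is about the pivot and d = 0.5160 m.
I_cm = (2/3)mR² = 1.287 kg·m², so I = I_cm + md² = 1.287 + 1.930 = 3.217 kg·m².
L_eq = 3.217/(7.25 × 0.5160) = 0.860 m.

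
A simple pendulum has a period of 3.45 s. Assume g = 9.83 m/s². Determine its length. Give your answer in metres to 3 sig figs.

2.96 m

From T = 2π√(L/g), L = gT²/(4π²) = 9.83 × 3.450²/(4π²) = 2.96 m.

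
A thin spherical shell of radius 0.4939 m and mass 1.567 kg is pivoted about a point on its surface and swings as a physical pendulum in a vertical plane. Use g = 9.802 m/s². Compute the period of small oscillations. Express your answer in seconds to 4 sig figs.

I_cm = (2/3)mr² = 0.25483 kg·m². The pivot is at distance d = 0.4939 m from the centre of mass.
By the parallel-axis theorem, I = I_cm + md² = 0.25483 + 0.38225 = 0.63708 kg·m².
T = 2π√(I/(mgd)) = 2π√(0.63708/(1.567 × 9.802 × 0.4939)) = 1.821 s.

1.821 s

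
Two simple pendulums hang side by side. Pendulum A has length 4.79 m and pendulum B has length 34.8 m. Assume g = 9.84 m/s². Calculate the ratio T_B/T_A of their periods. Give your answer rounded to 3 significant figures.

T ∝ √L, so T_B/T_A = √(L_B/L_A) = √(34.8/4.79) = 2.70.

2.70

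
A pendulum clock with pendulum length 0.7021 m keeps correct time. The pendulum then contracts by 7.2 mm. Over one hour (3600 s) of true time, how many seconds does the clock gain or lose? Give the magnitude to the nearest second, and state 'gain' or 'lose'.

gain 19 s

T ∝ √L, so T'/T = √(0.69490/0.7021) = 0.994859.
In 3600 s of true time the clock registers 3600/0.994859 = 3618.6 s, so it gains 19 s.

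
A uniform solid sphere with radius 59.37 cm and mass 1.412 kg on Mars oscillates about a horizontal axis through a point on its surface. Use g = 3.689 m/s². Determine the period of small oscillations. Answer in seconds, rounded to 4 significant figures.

I_cm = (2/5)mr² = 0.19908 kg·m². The pivot is at distance d = 0.5937 m from the centre of mass.
By the parallel-axis theorem, I = I_cm + md² = 0.19908 + 0.49770 = 0.69678 kg·m².
T = 2π√(I/(mgd)) = 2π√(0.69678/(1.412 × 3.689 × 0.5937)) = 2.982 s.

2.982 s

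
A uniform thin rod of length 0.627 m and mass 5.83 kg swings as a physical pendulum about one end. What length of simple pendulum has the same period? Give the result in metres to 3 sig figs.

0.418 m

The equivalent simple-pendulum length is L_eq = I/(md), where I is about the pivot and d = 0.3135 m.
I_cm = (1/12)mL² = 0.1910 kg·m², so I = I_cm + md² = 0.1910 + 0.5730 = 0.7640 kg·m².
L_eq = 0.7640/(5.83 × 0.3135) = 0.418 m.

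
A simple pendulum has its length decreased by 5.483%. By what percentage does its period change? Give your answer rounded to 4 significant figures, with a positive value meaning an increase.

-2.780%

T ∝ √L, so T'/T = √(0.94517) = 0.97220.
Percentage change in T = (0.97220 − 1) × 100% = -2.780%.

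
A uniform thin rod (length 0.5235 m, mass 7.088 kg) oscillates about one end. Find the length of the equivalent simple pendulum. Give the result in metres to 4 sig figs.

The equivalent simple-pendulum length is L_eq = I/(md), where I is about the pivot and d = 0.26175 m.
I_cm = (1/12)mL² = 0.16187 kg·m², so I = I_cm + md² = 0.16187 + 0.48562 = 0.64749 kg·m².
L_eq = 0.64749/(7.088 × 0.26175) = 0.3490 m.

0.3490 m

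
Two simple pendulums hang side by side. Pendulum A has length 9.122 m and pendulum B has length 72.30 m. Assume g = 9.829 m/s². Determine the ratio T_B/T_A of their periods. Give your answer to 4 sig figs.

2.815

T ∝ √L, so T_B/T_A = √(L_B/L_A) = √(72.30/9.122) = 2.815.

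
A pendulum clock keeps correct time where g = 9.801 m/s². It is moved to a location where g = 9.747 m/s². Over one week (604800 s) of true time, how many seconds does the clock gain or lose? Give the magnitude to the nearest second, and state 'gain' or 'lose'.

The clock's period scales as T ∝ 1/√g, so T'/T = √(9.801/9.747) = 1.00277.
In 604800 s of true time the clock registers 604800/1.00277 = 603131.6 s, so it loses 1668 s.

lose 1668 s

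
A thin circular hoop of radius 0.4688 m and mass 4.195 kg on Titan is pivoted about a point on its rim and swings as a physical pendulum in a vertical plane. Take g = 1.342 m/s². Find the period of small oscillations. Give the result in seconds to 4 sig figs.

5.252 s

I_cm = mr² = 0.92195 kg·m². The pivot is at distance d = 0.4688 m from the centre of mass.
By the parallel-axis theorem, I = I_cm + md² = 0.92195 + 0.92195 = 1.8439 kg·m².
T = 2π√(I/(mgd)) = 2π√(1.8439/(4.195 × 1.342 × 0.4688)) = 5.252 s.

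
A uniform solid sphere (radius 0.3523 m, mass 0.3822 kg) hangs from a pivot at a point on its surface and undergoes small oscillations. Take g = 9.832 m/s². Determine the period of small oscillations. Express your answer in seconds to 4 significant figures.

1.407 s

I_cm = (2/5)mr² = 0.018975 kg·m². The pivot is at distance d = 0.3523 m from the centre of mass.
By the parallel-axis theorem, I = I_cm + md² = 0.018975 + 0.047437 = 0.066412 kg·m².
T = 2π√(I/(mgd)) = 2π√(0.066412/(0.3822 × 9.832 × 0.3523)) = 1.407 s.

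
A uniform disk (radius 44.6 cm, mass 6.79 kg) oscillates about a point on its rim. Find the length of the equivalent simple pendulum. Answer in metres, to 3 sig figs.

The equivalent simple-pendulum length is L_eq = I/(md), where I is about the pivot and d = 0.4460 m.
I_cm = ½mR² = 0.6753 kg·m², so I = I_cm + md² = 0.6753 + 1.351 = 2.026 kg·m².
L_eq = 2.026/(6.79 × 0.4460) = 0.669 m.

0.669 m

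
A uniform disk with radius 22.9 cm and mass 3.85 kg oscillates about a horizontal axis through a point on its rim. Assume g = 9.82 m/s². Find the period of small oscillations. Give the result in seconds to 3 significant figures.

1.18 s

I_cm = ½mr² = 0.1009 kg·m². The pivot is at distance d = 0.229 m from the centre of mass.
By the parallel-axis theorem, I = I_cm + md² = 0.1009 + 0.2019 = 0.3028 kg·m².
T = 2π√(I/(mgd)) = 2π√(0.3028/(3.85 × 9.82 × 0.229)) = 1.18 s.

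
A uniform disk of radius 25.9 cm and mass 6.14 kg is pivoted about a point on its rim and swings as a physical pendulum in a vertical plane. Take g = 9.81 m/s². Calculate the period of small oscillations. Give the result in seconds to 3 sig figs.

1.25 s

I_cm = ½mr² = 0.2059 kg·m². The pivot is at distance d = 0.259 m from the centre of mass.
By the parallel-axis theorem, I = I_cm + md² = 0.2059 + 0.4119 = 0.6178 kg·m².
T = 2π√(I/(mgd)) = 2π√(0.6178/(6.14 × 9.81 × 0.259)) = 1.25 s.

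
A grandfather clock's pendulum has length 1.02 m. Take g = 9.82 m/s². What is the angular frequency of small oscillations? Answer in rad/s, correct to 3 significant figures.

3.10 rad/s

ω = √(g/L) = √(9.82/1.02) = 3.10 rad/s.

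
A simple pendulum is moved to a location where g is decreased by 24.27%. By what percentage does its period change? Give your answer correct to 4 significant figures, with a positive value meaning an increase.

T ∝ 1/√g, so T'/T = 1/√(0.75730) = 1.1491.
Percentage change in T = (1.1491 − 1) × 100% = 14.91%.

14.91%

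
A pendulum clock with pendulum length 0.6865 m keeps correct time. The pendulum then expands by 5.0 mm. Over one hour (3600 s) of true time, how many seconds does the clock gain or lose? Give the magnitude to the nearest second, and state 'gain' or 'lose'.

lose 13 s

T ∝ √L, so T'/T = √(0.69150/0.6865) = 1.00364.
In 3600 s of true time the clock registers 3600/1.00364 = 3587.0 s, so it loses 13 s.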